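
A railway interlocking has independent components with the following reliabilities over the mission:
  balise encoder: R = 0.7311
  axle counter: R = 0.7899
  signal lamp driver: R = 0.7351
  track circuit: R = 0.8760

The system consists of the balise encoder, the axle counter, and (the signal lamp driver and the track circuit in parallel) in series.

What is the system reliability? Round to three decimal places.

0.559

Parallel (signal lamp driver and track circuit): 1 − (1 − 0.73510)(1 − 0.87600) = 0.96715
Series (balise encoder, axle counter, and [0.96715]): 0.73110 × 0.78990 × 0.96715 = 0.559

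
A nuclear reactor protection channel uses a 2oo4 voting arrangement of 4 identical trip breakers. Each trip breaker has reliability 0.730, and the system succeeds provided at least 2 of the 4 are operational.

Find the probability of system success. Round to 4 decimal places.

0.9372

R = Σ_{i=2}^{4} C(4,i) p^i (1−p)^{4−i} with p = 0.730
C(4,2)·0.730^2·0.270^2 = 0.233090
C(4,3)·0.730^3·0.270^1 = 0.420138
C(4,4)·0.730^4·0.270^0 = 0.283982
Sum = 0.9372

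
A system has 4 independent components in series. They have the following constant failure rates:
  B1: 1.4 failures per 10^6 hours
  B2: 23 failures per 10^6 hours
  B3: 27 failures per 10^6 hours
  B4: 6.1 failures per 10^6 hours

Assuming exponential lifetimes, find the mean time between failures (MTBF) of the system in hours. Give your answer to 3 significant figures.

17400

Series of exponential components: λ_sys = Σ λ_i
λ_sys = 0.0000014 + 0.000023 + 0.000027 + 0.0000061 = 5.7500e-05 /h
MTBF = 1 / λ_sys = 17400 h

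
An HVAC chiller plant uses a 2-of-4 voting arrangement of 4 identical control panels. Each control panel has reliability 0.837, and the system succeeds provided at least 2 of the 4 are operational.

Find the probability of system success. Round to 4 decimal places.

R = Σ_{i=2}^{4} C(4,i) p^i (1−p)^{4−i} with p = 0.837
C(4,2)·0.837^2·0.163^2 = 0.111681
C(4,3)·0.837^3·0.163^1 = 0.382317
C(4,4)·0.837^4·0.163^0 = 0.490797
Sum = 0.9848

0.9848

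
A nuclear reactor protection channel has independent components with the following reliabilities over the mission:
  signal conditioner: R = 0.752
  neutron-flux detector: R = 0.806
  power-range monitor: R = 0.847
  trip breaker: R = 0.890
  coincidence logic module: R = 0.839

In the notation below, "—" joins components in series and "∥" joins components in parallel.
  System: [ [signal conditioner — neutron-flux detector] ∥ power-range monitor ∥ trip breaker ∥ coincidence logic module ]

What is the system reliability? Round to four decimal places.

Series (signal conditioner and neutron-flux detector): 0.752000 × 0.806000 = 0.606112
Parallel ([0.606112], power-range monitor, trip breaker, and coincidence logic module): 1 − (1 − 0.606112)(1 − 0.847000)(1 − 0.890000)(1 − 0.839000) = 0.9989

0.9989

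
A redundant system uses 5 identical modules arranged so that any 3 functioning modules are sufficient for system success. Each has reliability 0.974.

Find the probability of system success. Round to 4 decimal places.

R = Σ_{i=3}^{5} C(5,i) p^i (1−p)^{5−i} with p = 0.974
C(5,3)·0.974^3·0.026^2 = 0.006246
C(5,4)·0.974^4·0.026^1 = 0.116998
C(5,5)·0.974^5·0.026^0 = 0.876587
Sum = 0.9998

0.9998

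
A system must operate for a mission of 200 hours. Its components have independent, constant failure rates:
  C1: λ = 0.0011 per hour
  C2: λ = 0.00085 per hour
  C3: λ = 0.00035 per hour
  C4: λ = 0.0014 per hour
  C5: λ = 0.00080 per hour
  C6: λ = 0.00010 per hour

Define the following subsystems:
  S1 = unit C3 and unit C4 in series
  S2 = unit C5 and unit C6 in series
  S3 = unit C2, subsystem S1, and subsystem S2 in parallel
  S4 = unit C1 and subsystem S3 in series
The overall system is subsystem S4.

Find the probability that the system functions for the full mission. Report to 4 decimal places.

R(C1) = exp(−0.0011 × 200) = 0.802519
R(C2) = exp(−0.00085 × 200) = 0.843665
R(C3) = exp(−0.00035 × 200) = 0.932394
R(C4) = exp(−0.0014 × 200) = 0.755784
R(C5) = exp(−0.00080 × 200) = 0.852144
R(C6) = exp(−0.00010 × 200) = 0.980199
Series (C3 and C4): 0.932394 × 0.755784 = 0.704688
Series (C5 and C6): 0.852144 × 0.980199 = 0.835271
Parallel (C2, [0.704688], and [0.835271]): 1 − (1 − 0.843665)(1 − 0.704688)(1 − 0.835271) = 0.992395
Series (C1 and [0.992395]): 0.802519 × 0.992395 = 0.7964

0.7964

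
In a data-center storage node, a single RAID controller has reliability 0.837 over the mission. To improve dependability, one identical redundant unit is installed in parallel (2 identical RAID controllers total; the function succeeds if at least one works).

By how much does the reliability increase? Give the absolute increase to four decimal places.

0.1364

R_before = 0.837
R_after = 1 − (1 − 0.837)^2 = 0.9734
ΔR = 0.9734 − 0.837 = 0.1364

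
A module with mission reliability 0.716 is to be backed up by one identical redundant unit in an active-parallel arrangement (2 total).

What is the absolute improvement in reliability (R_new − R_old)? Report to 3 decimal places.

0.203

R_before = 0.716
R_after = 1 − (1 − 0.716)^2 = 0.919
ΔR = 0.919 − 0.716 = 0.203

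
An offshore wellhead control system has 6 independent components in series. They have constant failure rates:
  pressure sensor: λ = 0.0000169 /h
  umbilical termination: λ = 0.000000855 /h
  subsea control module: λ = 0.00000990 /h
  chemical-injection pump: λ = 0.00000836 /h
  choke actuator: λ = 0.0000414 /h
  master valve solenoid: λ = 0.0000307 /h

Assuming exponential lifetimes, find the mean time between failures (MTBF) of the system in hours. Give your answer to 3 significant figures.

9250

Series of exponential components: λ_sys = Σ λ_i
λ_sys = 0.0000169 + 0.000000855 + 0.00000990 + 0.00000836 + 0.0000414 + 0.0000307 = 1.0812e-04 /h
MTBF = 1 / λ_sys = 9250 h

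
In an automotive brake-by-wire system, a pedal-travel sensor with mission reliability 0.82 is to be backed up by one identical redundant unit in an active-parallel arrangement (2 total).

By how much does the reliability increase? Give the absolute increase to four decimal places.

R_before = 0.82
R_after = 1 − (1 − 0.82)^2 = 0.9676
ΔR = 0.9676 − 0.82 = 0.1476

0.1476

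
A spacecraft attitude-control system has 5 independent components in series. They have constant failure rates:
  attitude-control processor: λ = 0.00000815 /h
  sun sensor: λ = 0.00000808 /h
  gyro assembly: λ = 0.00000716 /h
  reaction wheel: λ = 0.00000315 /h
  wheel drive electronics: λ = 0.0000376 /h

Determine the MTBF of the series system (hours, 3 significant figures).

15600

Series of exponential components: λ_sys = Σ λ_i
λ_sys = 0.00000815 + 0.00000808 + 0.00000716 + 0.00000315 + 0.0000376 = 6.4140e-05 /h
MTBF = 1 / λ_sys = 15600 h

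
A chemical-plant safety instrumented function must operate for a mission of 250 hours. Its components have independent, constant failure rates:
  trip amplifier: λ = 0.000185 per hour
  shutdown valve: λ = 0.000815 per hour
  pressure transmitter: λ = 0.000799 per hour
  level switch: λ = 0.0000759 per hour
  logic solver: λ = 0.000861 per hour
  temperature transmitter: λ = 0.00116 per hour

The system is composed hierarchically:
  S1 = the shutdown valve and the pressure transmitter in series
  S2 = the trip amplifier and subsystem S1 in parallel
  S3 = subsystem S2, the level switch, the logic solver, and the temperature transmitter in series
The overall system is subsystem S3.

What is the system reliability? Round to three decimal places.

0.583

R(trip amplifier) = exp(−0.000185 × 250) = 0.95480
R(shutdown valve) = exp(−0.000815 × 250) = 0.81567
R(pressure transmitter) = exp(−0.000799 × 250) = 0.81894
R(level switch) = exp(−0.0000759 × 250) = 0.98120
R(logic solver) = exp(−0.000861 × 250) = 0.80634
R(temperature transmitter) = exp(−0.00116 × 250) = 0.74826
Series (shutdown valve and pressure transmitter): 0.81567 × 0.81894 = 0.66798
Parallel (trip amplifier and [0.66798]): 1 − (1 − 0.95480)(1 − 0.66798) = 0.98499
Series ([0.98499], level switch, logic solver, and temperature transmitter): 0.98499 × 0.98120 × 0.80634 × 0.74826 = 0.583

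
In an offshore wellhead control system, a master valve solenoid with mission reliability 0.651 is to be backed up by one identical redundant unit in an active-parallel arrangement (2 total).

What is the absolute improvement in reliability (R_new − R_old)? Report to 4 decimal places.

R_before = 0.651
R_after = 1 − (1 − 0.651)^2 = 0.8782
ΔR = 0.8782 − 0.651 = 0.2272

0.2272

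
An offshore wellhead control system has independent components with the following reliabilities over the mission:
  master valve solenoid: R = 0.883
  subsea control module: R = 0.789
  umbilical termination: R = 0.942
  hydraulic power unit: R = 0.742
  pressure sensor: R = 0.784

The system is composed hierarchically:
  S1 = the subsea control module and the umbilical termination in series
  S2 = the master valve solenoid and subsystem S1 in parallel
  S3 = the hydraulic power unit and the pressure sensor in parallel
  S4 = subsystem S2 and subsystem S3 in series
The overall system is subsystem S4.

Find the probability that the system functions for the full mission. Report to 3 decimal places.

0.916

Series (subsea control module and umbilical termination): 0.78900 × 0.94200 = 0.74324
Parallel (master valve solenoid and [0.74324]): 1 − (1 − 0.88300)(1 − 0.74324) = 0.96996
Parallel (hydraulic power unit and pressure sensor): 1 − (1 − 0.74200)(1 − 0.78400) = 0.94427
Series ([0.96996] and [0.94427]): 0.96996 × 0.94427 = 0.916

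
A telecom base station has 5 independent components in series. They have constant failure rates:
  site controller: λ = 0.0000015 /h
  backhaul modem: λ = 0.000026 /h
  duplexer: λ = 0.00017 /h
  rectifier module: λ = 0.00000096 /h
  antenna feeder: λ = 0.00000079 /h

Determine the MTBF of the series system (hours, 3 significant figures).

5020

Series of exponential components: λ_sys = Σ λ_i
λ_sys = 0.0000015 + 0.000026 + 0.00017 + 0.00000096 + 0.00000079 = 1.9925e-04 /h
MTBF = 1 / λ_sys = 5020 h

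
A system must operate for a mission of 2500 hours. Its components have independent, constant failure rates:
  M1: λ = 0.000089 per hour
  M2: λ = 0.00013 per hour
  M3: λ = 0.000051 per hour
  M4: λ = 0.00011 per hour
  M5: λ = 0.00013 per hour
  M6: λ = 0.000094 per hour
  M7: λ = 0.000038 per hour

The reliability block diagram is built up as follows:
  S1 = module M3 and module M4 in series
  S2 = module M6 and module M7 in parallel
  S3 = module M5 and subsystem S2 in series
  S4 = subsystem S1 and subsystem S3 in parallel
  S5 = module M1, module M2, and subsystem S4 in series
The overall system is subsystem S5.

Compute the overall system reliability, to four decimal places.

0.5226

R(M1) = exp(−0.000089 × 2500) = 0.800515
R(M2) = exp(−0.00013 × 2500) = 0.722527
R(M3) = exp(−0.000051 × 2500) = 0.880293
R(M4) = exp(−0.00011 × 2500) = 0.759572
R(M5) = exp(−0.00013 × 2500) = 0.722527
R(M6) = exp(−0.000094 × 2500) = 0.790571
R(M7) = exp(−0.000038 × 2500) = 0.909373
Series (M3 and M4): 0.880293 × 0.759572 = 0.668646
Parallel (M6 and M7): 1 − (1 − 0.790571)(1 − 0.909373) = 0.981020
Series (M5 and [0.981020]): 0.722527 × 0.981020 = 0.708813
Parallel ([0.668646] and [0.708813]): 1 − (1 − 0.668646)(1 − 0.708813) = 0.903514
Series (M1, M2, and [0.903514]): 0.800515 × 0.722527 × 0.903514 = 0.5226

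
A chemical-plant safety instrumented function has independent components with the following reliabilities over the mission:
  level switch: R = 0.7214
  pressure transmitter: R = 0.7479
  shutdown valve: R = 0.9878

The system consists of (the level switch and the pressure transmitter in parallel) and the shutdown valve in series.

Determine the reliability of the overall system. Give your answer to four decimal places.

0.9184

Parallel (level switch and pressure transmitter): 1 − (1 − 0.721400)(1 − 0.747900) = 0.929765
Series ([0.929765] and shutdown valve): 0.929765 × 0.987800 = 0.9184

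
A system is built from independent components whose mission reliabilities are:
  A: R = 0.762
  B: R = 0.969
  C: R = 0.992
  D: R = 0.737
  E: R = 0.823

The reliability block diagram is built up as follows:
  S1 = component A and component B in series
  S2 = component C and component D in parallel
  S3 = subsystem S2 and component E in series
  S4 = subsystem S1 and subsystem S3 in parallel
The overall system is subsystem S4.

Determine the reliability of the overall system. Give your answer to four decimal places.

Series (A and B): 0.762000 × 0.969000 = 0.738378
Parallel (C and D): 1 − (1 − 0.992000)(1 − 0.737000) = 0.997896
Series ([0.997896] and E): 0.997896 × 0.823000 = 0.821268
Parallel ([0.738378] and [0.821268]): 1 − (1 − 0.738378)(1 − 0.821268) = 0.9532

0.9532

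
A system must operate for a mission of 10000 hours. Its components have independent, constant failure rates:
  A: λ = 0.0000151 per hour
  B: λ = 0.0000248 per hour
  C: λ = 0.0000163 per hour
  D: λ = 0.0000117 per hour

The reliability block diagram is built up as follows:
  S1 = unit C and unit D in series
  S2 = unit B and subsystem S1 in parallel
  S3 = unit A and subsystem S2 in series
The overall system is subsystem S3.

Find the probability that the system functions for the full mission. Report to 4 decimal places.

0.8137

R(A) = exp(−0.0000151 × 10000) = 0.859848
R(B) = exp(−0.0000248 × 10000) = 0.780360
R(C) = exp(−0.0000163 × 10000) = 0.849591
R(D) = exp(−0.0000117 × 10000) = 0.889585
Series (C and D): 0.849591 × 0.889585 = 0.755783
Parallel (B and [0.755783]): 1 − (1 − 0.780360)(1 − 0.755783) = 0.946360
Series (A and [0.946360]): 0.859848 × 0.946360 = 0.8137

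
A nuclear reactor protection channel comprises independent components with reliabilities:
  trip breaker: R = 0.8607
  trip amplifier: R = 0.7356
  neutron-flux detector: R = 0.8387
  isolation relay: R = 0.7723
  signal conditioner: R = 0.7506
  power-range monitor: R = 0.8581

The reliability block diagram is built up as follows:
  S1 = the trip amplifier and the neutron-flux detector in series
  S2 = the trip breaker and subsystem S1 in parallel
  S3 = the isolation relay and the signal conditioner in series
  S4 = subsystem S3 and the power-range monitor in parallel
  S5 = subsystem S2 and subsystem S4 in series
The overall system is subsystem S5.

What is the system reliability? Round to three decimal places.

Series (trip amplifier and neutron-flux detector): 0.73560 × 0.83870 = 0.61695
Parallel (trip breaker and [0.61695]): 1 − (1 − 0.86070)(1 − 0.61695) = 0.94664
Series (isolation relay and signal conditioner): 0.77230 × 0.75060 = 0.57969
Parallel ([0.57969] and power-range monitor): 1 − (1 − 0.57969)(1 − 0.85810) = 0.94036
Series ([0.94664] and [0.94036]): 0.94664 × 0.94036 = 0.890

0.890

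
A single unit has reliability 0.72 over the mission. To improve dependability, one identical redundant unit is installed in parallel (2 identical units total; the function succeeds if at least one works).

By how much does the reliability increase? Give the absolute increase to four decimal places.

R_before = 0.72
R_after = 1 − (1 − 0.72)^2 = 0.9216
ΔR = 0.9216 − 0.72 = 0.2016

0.2016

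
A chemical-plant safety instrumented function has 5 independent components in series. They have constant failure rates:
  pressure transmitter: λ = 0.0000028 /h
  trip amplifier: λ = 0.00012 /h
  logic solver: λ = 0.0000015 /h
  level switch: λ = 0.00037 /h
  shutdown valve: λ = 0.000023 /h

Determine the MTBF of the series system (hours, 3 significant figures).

1930

Series of exponential components: λ_sys = Σ λ_i
λ_sys = 0.0000028 + 0.00012 + 0.0000015 + 0.00037 + 0.000023 = 5.1730e-04 /h
MTBF = 1 / λ_sys = 1930 h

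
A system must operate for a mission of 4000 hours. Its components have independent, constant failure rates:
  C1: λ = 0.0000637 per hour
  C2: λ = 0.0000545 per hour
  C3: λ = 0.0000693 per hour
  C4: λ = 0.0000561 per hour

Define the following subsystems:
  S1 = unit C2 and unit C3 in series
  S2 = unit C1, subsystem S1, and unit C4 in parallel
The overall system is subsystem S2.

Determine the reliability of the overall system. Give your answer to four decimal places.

R(C1) = exp(−0.0000637 × 4000) = 0.775071
R(C2) = exp(−0.0000545 × 4000) = 0.804125
R(C3) = exp(−0.0000693 × 4000) = 0.757903
R(C4) = exp(−0.0000561 × 4000) = 0.798995
Series (C2 and C3): 0.804125 × 0.757903 = 0.609449
Parallel (C1, [0.609449], and C4): 1 − (1 − 0.775071)(1 − 0.609449)(1 − 0.798995) = 0.9823

0.9823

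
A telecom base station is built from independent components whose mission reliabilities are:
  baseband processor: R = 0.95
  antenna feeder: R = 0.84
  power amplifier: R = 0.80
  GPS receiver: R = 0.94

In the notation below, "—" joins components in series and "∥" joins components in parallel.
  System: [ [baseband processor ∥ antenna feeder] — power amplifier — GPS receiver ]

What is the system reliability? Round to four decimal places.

Parallel (baseband processor and antenna feeder): 1 − (1 − 0.950000)(1 − 0.840000) = 0.992000
Series ([0.992000], power amplifier, and GPS receiver): 0.992000 × 0.800000 × 0.940000 = 0.7460

0.7460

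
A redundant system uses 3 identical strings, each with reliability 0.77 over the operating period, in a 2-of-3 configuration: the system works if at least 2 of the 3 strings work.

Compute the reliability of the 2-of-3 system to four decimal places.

R = Σ_{i=2}^{3} C(3,i) p^i (1−p)^{3−i} with p = 0.77
C(3,2)·0.77^2·0.23^1 = 0.409101
C(3,3)·0.77^3·0.23^0 = 0.456533
Sum = 0.8656

0.8656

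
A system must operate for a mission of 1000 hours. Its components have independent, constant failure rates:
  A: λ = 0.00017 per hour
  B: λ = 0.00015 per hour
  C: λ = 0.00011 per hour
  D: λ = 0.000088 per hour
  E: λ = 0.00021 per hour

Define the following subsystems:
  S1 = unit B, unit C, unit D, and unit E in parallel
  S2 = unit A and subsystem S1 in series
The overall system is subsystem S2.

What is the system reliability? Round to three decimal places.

R(A) = exp(−0.00017 × 1000) = 0.84366
R(B) = exp(−0.00015 × 1000) = 0.86071
R(C) = exp(−0.00011 × 1000) = 0.89583
R(D) = exp(−0.000088 × 1000) = 0.91576
R(E) = exp(−0.00021 × 1000) = 0.81058
Parallel (B, C, D, and E): 1 − (1 − 0.86071)(1 − 0.89583)(1 − 0.91576)(1 − 0.81058) = 0.99977
Series (A and [0.99977]): 0.84366 × 0.99977 = 0.843

0.843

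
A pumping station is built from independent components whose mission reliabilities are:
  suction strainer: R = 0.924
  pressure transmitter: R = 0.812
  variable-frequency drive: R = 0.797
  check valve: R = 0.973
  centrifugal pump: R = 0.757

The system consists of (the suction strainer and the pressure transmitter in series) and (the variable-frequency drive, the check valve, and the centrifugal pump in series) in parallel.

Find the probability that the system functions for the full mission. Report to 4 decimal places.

0.8969

Series (suction strainer and pressure transmitter): 0.924000 × 0.812000 = 0.750288
Series (variable-frequency drive, check valve, and centrifugal pump): 0.797000 × 0.973000 × 0.757000 = 0.587039
Parallel ([0.750288] and [0.587039]): 1 − (1 − 0.750288)(1 − 0.587039) = 0.8969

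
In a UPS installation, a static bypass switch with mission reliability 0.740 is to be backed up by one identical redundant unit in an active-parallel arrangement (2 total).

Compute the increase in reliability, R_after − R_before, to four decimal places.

0.1924

R_before = 0.740
R_after = 1 − (1 − 0.740)^2 = 0.9324
ΔR = 0.9324 − 0.740 = 0.1924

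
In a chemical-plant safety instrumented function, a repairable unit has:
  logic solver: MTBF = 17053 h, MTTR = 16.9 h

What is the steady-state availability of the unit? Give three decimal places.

0.999

A(logic solver) = MTBF/(MTBF+MTTR) = 17053/(17053+16.9) = 0.999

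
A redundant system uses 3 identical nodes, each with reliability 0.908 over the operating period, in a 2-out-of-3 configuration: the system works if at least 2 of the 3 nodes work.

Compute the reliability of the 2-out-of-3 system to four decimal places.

R = Σ_{i=2}^{3} C(3,i) p^i (1−p)^{3−i} with p = 0.908
C(3,2)·0.908^2·0.092^1 = 0.227552
C(3,3)·0.908^3·0.092^0 = 0.748613
Sum = 0.9762

0.9762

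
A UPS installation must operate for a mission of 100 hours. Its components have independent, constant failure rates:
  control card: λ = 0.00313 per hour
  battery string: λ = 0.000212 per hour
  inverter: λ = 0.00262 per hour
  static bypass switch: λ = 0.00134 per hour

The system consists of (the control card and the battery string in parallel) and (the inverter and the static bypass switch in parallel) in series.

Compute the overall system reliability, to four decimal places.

R(control card) = exp(−0.00313 × 100) = 0.731250
R(battery string) = exp(−0.000212 × 100) = 0.979023
R(inverter) = exp(−0.00262 × 100) = 0.769511
R(static bypass switch) = exp(−0.00134 × 100) = 0.874590
Parallel (control card and battery string): 1 − (1 − 0.731250)(1 − 0.979023) = 0.994362
Parallel (inverter and static bypass switch): 1 − (1 − 0.769511)(1 − 0.874590) = 0.971094
Series ([0.994362] and [0.971094]): 0.994362 × 0.971094 = 0.9656

0.9656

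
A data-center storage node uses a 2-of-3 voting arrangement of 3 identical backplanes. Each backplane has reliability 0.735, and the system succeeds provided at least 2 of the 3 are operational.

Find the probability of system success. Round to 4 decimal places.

0.8265

R = Σ_{i=2}^{3} C(3,i) p^i (1−p)^{3−i} with p = 0.735
C(3,2)·0.735^2·0.265^1 = 0.429479
C(3,3)·0.735^3·0.265^0 = 0.397065
Sum = 0.8265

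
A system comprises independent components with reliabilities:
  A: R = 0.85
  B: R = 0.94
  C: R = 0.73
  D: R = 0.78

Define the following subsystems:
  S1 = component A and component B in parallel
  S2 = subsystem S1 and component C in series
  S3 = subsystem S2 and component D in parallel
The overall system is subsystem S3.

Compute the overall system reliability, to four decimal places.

Parallel (A and B): 1 − (1 − 0.850000)(1 − 0.940000) = 0.991000
Series ([0.991000] and C): 0.991000 × 0.730000 = 0.723430
Parallel ([0.723430] and D): 1 − (1 − 0.723430)(1 − 0.780000) = 0.9392

0.9392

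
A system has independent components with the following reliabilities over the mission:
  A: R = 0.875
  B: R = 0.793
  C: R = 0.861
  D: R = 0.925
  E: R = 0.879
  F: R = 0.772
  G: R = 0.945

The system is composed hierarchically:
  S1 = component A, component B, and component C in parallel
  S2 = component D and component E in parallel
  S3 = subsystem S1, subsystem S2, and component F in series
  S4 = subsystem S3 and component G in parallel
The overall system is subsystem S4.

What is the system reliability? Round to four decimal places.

Parallel (A, B, and C): 1 − (1 − 0.875000)(1 − 0.793000)(1 − 0.861000) = 0.996403
Parallel (D and E): 1 − (1 − 0.925000)(1 − 0.879000) = 0.990925
Series ([0.996403], [0.990925], and F): 0.996403 × 0.990925 × 0.772000 = 0.762242
Parallel ([0.762242] and G): 1 − (1 − 0.762242)(1 − 0.945000) = 0.9869

0.9869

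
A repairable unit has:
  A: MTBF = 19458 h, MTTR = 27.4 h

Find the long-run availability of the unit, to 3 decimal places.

A(A) = MTBF/(MTBF+MTTR) = 19458/(19458+27.4) = 0.999

0.999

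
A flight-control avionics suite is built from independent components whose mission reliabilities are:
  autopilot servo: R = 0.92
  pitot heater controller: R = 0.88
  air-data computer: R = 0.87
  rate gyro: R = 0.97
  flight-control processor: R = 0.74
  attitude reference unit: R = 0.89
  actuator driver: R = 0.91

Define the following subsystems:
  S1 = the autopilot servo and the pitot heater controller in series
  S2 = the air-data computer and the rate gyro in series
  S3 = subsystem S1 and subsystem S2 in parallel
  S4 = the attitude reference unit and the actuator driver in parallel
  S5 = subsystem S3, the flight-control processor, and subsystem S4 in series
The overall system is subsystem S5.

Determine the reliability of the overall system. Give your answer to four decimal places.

0.7109

Series (autopilot servo and pitot heater controller): 0.920000 × 0.880000 = 0.809600
Series (air-data computer and rate gyro): 0.870000 × 0.970000 = 0.843900
Parallel ([0.809600] and [0.843900]): 1 − (1 − 0.809600)(1 − 0.843900) = 0.970279
Parallel (attitude reference unit and actuator driver): 1 − (1 − 0.890000)(1 − 0.910000) = 0.990100
Series ([0.970279], flight-control processor, and [0.990100]): 0.970279 × 0.740000 × 0.990100 = 0.7109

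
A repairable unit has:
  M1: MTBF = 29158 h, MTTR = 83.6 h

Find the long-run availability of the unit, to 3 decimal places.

A(M1) = MTBF/(MTBF+MTTR) = 29158/(29158+83.6) = 0.997

0.997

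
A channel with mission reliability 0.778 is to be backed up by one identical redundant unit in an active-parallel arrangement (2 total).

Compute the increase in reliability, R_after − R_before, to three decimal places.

0.173

R_before = 0.778
R_after = 1 − (1 − 0.778)^2 = 0.951
ΔR = 0.951 − 0.778 = 0.173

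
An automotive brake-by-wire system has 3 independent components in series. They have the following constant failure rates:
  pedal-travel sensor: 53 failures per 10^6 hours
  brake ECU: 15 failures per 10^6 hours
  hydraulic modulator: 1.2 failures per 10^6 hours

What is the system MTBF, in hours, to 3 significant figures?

14500

Series of exponential components: λ_sys = Σ λ_i
λ_sys = 0.000053 + 0.000015 + 0.0000012 = 6.9200e-05 /h
MTBF = 1 / λ_sys = 14500 h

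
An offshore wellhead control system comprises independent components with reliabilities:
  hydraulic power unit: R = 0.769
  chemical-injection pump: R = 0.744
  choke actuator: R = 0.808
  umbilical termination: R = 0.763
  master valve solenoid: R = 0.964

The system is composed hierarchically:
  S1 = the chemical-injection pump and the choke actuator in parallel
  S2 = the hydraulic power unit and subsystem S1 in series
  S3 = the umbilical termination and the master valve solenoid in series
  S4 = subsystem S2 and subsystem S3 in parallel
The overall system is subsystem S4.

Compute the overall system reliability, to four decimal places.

Parallel (chemical-injection pump and choke actuator): 1 − (1 − 0.744000)(1 − 0.808000) = 0.950848
Series (hydraulic power unit and [0.950848]): 0.769000 × 0.950848 = 0.731202
Series (umbilical termination and master valve solenoid): 0.763000 × 0.964000 = 0.735532
Parallel ([0.731202] and [0.735532]): 1 − (1 − 0.731202)(1 − 0.735532) = 0.9289

0.9289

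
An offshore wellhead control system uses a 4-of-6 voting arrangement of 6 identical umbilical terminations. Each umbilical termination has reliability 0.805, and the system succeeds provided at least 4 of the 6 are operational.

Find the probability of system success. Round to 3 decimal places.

R = Σ_{i=4}^{6} C(6,i) p^i (1−p)^{6−i} with p = 0.805
C(6,4)·0.805^4·0.195^2 = 0.23952
C(6,5)·0.805^5·0.195^1 = 0.39552
C(6,6)·0.805^6·0.195^0 = 0.27213
Sum = 0.907

0.907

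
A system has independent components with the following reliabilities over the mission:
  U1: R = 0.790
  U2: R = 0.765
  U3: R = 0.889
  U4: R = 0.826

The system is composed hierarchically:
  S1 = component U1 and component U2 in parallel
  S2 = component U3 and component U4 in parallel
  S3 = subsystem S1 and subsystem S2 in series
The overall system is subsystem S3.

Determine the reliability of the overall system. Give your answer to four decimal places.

Parallel (U1 and U2): 1 − (1 − 0.790000)(1 − 0.765000) = 0.950650
Parallel (U3 and U4): 1 − (1 − 0.889000)(1 − 0.826000) = 0.980686
Series ([0.950650] and [0.980686]): 0.950650 × 0.980686 = 0.9323

0.9323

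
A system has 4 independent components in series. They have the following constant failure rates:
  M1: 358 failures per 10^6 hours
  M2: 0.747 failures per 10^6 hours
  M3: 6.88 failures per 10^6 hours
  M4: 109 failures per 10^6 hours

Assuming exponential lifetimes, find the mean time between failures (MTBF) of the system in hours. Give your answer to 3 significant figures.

2110

Series of exponential components: λ_sys = Σ λ_i
λ_sys = 0.000358 + 0.000000747 + 0.00000688 + 0.000109 = 4.7463e-04 /h
MTBF = 1 / λ_sys = 2110 h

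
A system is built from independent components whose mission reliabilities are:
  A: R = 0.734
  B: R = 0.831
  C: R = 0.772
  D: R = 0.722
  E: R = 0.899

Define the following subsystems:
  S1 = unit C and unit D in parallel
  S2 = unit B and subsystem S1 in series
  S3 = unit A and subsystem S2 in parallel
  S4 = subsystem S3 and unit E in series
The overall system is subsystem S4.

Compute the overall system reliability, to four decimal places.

Parallel (C and D): 1 − (1 − 0.772000)(1 − 0.722000) = 0.936616
Series (B and [0.936616]): 0.831000 × 0.936616 = 0.778328
Parallel (A and [0.778328]): 1 − (1 − 0.734000)(1 − 0.778328) = 0.941035
Series ([0.941035] and E): 0.941035 × 0.899000 = 0.8460

0.8460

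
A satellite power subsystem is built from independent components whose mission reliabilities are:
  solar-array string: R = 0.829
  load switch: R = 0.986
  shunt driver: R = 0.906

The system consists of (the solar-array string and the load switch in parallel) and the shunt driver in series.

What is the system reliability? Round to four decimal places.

Parallel (solar-array string and load switch): 1 − (1 − 0.829000)(1 − 0.986000) = 0.997606
Series ([0.997606] and shunt driver): 0.997606 × 0.906000 = 0.9038

0.9038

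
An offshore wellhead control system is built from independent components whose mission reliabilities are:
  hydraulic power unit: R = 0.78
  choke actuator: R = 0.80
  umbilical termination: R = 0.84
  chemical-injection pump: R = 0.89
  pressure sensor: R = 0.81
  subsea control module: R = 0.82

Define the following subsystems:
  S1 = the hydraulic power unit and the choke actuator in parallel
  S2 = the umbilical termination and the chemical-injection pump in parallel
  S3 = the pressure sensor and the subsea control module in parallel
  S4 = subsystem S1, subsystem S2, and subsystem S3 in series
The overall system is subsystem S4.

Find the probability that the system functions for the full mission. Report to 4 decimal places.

0.9071

Parallel (hydraulic power unit and choke actuator): 1 − (1 − 0.780000)(1 − 0.800000) = 0.956000
Parallel (umbilical termination and chemical-injection pump): 1 − (1 − 0.840000)(1 − 0.890000) = 0.982400
Parallel (pressure sensor and subsea control module): 1 − (1 − 0.810000)(1 − 0.820000) = 0.965800
Series ([0.956000], [0.982400], and [0.965800]): 0.956000 × 0.982400 × 0.965800 = 0.9071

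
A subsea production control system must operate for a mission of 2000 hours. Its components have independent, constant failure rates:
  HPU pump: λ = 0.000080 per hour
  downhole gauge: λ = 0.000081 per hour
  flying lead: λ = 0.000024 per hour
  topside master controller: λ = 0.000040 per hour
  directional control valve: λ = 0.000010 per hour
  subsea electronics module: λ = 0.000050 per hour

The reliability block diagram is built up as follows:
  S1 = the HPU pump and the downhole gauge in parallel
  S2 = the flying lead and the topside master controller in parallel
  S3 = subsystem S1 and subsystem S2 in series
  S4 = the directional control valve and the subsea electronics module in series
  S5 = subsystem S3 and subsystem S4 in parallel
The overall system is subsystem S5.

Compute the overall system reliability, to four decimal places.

0.9971

R(HPU pump) = exp(−0.000080 × 2000) = 0.852144
R(downhole gauge) = exp(−0.000081 × 2000) = 0.850441
R(flying lead) = exp(−0.000024 × 2000) = 0.953134
R(topside master controller) = exp(−0.000040 × 2000) = 0.923116
R(directional control valve) = exp(−0.000010 × 2000) = 0.980199
R(subsea electronics module) = exp(−0.000050 × 2000) = 0.904837
Parallel (HPU pump and downhole gauge): 1 − (1 − 0.852144)(1 − 0.850441) = 0.977887
Parallel (flying lead and topside master controller): 1 − (1 − 0.953134)(1 − 0.923116) = 0.996397
Series ([0.977887] and [0.996397]): 0.977887 × 0.996397 = 0.974364
Series (directional control valve and subsea electronics module): 0.980199 × 0.904837 = 0.886920
Parallel ([0.974364] and [0.886920]): 1 − (1 − 0.974364)(1 − 0.886920) = 0.9971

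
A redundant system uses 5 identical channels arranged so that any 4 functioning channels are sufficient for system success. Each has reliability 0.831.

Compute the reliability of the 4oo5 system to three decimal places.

0.799

R = Σ_{i=4}^{5} C(5,i) p^i (1−p)^{5−i} with p = 0.831
C(5,4)·0.831^4·0.169^1 = 0.40296
C(5,5)·0.831^5·0.169^0 = 0.39628
Sum = 0.799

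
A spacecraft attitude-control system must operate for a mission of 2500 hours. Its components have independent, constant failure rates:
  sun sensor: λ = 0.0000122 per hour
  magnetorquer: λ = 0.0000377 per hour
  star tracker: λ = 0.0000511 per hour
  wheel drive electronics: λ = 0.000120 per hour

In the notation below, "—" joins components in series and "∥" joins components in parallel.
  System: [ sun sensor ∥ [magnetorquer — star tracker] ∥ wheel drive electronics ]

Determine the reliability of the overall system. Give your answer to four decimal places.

0.9984

R(sun sensor) = exp(−0.0000122 × 2500) = 0.969960
R(magnetorquer) = exp(−0.0000377 × 2500) = 0.910055
R(star tracker) = exp(−0.0000511 × 2500) = 0.880073
R(wheel drive electronics) = exp(−0.000120 × 2500) = 0.740818
Series (magnetorquer and star tracker): 0.910055 × 0.880073 = 0.800915
Parallel (sun sensor, [0.800915], and wheel drive electronics): 1 − (1 − 0.969960)(1 − 0.800915)(1 − 0.740818) = 0.9984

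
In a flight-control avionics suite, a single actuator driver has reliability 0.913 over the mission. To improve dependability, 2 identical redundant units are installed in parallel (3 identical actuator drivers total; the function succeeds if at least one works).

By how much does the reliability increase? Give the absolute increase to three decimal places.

R_before = 0.913
R_after = 1 − (1 − 0.913)^3 = 0.999
ΔR = 0.999 − 0.913 = 0.086

0.086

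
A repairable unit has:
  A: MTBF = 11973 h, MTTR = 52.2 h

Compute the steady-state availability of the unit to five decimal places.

A(A) = MTBF/(MTBF+MTTR) = 11973/(11973+52.2) = 0.99566

0.99566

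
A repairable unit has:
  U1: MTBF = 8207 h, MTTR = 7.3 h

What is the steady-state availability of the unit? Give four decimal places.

0.9991

A(U1) = MTBF/(MTBF+MTTR) = 8207/(8207+7.3) = 0.9991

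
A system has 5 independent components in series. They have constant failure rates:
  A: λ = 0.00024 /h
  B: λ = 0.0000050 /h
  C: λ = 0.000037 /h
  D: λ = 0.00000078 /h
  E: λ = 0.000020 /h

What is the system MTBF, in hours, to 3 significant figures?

3300

Series of exponential components: λ_sys = Σ λ_i
λ_sys = 0.00024 + 0.0000050 + 0.000037 + 0.00000078 + 0.000020 = 3.0278e-04 /h
MTBF = 1 / λ_sys = 3300 h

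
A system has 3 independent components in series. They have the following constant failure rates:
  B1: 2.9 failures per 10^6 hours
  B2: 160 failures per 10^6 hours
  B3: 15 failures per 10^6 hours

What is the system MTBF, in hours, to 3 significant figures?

Series of exponential components: λ_sys = Σ λ_i
λ_sys = 0.0000029 + 0.00016 + 0.000015 = 1.7790e-04 /h
MTBF = 1 / λ_sys = 5620 h

5620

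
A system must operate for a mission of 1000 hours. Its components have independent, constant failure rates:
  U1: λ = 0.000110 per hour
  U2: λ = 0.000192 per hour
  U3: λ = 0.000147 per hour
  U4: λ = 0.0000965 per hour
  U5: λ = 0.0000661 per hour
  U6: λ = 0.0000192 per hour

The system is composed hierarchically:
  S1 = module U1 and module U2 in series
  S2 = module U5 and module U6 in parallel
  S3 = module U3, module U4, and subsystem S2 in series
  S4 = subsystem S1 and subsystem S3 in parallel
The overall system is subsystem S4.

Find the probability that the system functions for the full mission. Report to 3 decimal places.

R(U1) = exp(−0.000110 × 1000) = 0.89583
R(U2) = exp(−0.000192 × 1000) = 0.82531
R(U3) = exp(−0.000147 × 1000) = 0.86329
R(U4) = exp(−0.0000965 × 1000) = 0.90801
R(U5) = exp(−0.0000661 × 1000) = 0.93604
R(U6) = exp(−0.0000192 × 1000) = 0.98098
Series (U1 and U2): 0.89583 × 0.82531 = 0.73934
Parallel (U5 and U6): 1 − (1 − 0.93604)(1 − 0.98098) = 0.99878
Series (U3, U4, and [0.99878]): 0.86329 × 0.90801 × 0.99878 = 0.78292
Parallel ([0.73934] and [0.78292]): 1 − (1 − 0.73934)(1 − 0.78292) = 0.943

0.943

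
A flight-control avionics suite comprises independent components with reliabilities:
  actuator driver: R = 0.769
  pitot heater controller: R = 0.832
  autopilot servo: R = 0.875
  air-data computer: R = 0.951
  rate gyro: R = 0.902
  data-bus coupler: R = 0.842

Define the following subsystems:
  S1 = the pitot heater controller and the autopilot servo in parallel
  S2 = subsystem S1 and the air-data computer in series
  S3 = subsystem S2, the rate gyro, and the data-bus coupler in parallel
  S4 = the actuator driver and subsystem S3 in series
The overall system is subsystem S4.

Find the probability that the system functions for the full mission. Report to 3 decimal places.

Parallel (pitot heater controller and autopilot servo): 1 − (1 − 0.83200)(1 − 0.87500) = 0.97900
Series ([0.97900] and air-data computer): 0.97900 × 0.95100 = 0.93103
Parallel ([0.93103], rate gyro, and data-bus coupler): 1 − (1 − 0.93103)(1 − 0.90200)(1 − 0.84200) = 0.99893
Series (actuator driver and [0.99893]): 0.76900 × 0.99893 = 0.768

0.768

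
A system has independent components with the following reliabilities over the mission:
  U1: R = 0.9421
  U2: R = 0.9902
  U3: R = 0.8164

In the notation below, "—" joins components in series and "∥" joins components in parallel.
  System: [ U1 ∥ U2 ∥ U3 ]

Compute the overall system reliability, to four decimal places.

Parallel (U1, U2, and U3): 1 − (1 − 0.942100)(1 − 0.990200)(1 − 0.816400) = 0.9999

0.9999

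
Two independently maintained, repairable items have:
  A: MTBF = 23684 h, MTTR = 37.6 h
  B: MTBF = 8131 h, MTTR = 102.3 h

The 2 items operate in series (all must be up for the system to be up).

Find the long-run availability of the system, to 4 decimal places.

A(A) = MTBF/(MTBF+MTTR) = 23684/(23684+37.6) = 0.998415
A(B) = MTBF/(MTBF+MTTR) = 8131/(8131+102.3) = 0.987575
Series availability: 0.998415 × 0.987575 = 0.9860

0.9860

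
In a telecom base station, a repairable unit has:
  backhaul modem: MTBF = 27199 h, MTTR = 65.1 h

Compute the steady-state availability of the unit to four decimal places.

A(backhaul modem) = MTBF/(MTBF+MTTR) = 27199/(27199+65.1) = 0.9976

0.9976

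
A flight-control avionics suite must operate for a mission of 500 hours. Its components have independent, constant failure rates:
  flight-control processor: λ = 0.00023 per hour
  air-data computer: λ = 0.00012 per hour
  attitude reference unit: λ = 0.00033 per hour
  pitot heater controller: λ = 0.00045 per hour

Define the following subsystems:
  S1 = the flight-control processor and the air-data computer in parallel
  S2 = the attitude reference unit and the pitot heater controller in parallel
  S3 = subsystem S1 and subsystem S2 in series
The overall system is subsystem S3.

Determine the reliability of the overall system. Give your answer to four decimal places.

0.9632

R(flight-control processor) = exp(−0.00023 × 500) = 0.891366
R(air-data computer) = exp(−0.00012 × 500) = 0.941765
R(attitude reference unit) = exp(−0.00033 × 500) = 0.847894
R(pitot heater controller) = exp(−0.00045 × 500) = 0.798516
Parallel (flight-control processor and air-data computer): 1 − (1 − 0.891366)(1 − 0.941765) = 0.993674
Parallel (attitude reference unit and pitot heater controller): 1 − (1 − 0.847894)(1 − 0.798516) = 0.969353
Series ([0.993674] and [0.969353]): 0.993674 × 0.969353 = 0.9632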